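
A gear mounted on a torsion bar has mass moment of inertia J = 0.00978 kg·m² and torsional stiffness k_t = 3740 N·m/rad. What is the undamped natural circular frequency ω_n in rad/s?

618 rad/s

ω_n = √(k_t/J) = √(3740/0.00978) = √382400 = 618.4 rad/s.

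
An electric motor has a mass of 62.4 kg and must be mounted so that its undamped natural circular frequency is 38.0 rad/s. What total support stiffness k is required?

90100 N/m

k = m·ω_n² = 62.4 × 38.00² = 62.4 × 1444 = 90110 N/m.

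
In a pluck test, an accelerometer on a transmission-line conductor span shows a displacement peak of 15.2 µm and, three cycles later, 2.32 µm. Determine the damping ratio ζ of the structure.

0.0992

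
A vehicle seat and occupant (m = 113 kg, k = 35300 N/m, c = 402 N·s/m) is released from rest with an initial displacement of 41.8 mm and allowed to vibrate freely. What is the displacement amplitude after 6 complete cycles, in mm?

0.923 mm

ζ = c/(2√(km)) = 402/(2√(35300 × 113)) = 402/3994 = 0.1006.
Logarithmic decrement δ = 2πζ/√(1 − ζ²) = 2π × 0.1006/√(1 − 0.0101) = 0.6356.
After n cycles, x_n/x₀ = e^(−nδ), so x_6 = 41.8 × e^(−6 × 0.6356) = 41.8 × 0.02207 = 0.9227 mm.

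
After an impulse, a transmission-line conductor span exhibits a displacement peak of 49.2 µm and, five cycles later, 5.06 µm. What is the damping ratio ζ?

0.0722

Logarithmic decrement δ = (1/n)·ln(x₀/x_n) = (1/5)·ln(49.2/5.06) = (1/5)·ln(9.723) = 0.4549.
ζ = δ/√(4π² + δ²) = 0.4549/√(39.48 + 0.207) = 0.4549/6.300 = 0.07221.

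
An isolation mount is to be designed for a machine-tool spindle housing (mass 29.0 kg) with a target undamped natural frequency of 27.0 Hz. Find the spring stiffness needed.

ω_n = 2πf_n = 2π × 27.0 = 169.6 rad/s.
k = m·ω_n² = 29.0 × 169.6² = 29.0 × 28780 = 834600 N/m.

835000 N/m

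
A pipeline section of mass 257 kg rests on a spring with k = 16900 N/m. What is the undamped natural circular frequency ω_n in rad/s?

ω_n = √(k/m) = √(16900/257) = √65.76 = 8.109 rad/s.

8.11 rad/s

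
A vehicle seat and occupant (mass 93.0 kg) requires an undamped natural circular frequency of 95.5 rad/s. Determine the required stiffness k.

848000 N/m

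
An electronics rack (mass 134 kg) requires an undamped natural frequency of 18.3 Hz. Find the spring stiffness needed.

ω_n = 2πf_n = 2π × 18.3 = 115.0 rad/s.
k = m·ω_n² = 134 × 115.0² = 134 × 13220 = 1772000 N/m.

1770000 N/m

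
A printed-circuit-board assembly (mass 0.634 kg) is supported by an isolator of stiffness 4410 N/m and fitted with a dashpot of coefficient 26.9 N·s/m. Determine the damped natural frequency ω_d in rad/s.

ω_n = √(k/m) = √(4410/0.634) = 83.40 rad/s.
Critical damping c_c = 2√(k·m) = 2√(4410 × 0.634) = 105.8 N·s/m, so ζ = c/c_c = 26.9/105.8 = 0.2544.
ω_d = ω_n√(1 − ζ²) = 83.40 × √(1 − 0.0647) = 80.66 rad/s.

80.7 rad/s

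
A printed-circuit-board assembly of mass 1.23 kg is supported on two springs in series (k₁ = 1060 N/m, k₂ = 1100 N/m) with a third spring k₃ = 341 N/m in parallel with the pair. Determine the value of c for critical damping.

Series pair: k_s = k₁k₂/(k₁+k₂) = (1060)(1100)/(1060 + 1100) = 539.8 N/m. In parallel with k₃: k_eq = 539.8 + 341 = 880.8 N/m.
c_c = 2√(k_eq·m) = 2√(880.8 × 1.23) = 2 × 32.92 = 65.83 N·s/m.

65.8 N·s/m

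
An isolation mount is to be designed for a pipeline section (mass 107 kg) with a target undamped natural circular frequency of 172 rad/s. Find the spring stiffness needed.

k = m·ω_n² = 107 × 172.0² = 107 × 29580 = 3165000 N/m.

3170000 N/m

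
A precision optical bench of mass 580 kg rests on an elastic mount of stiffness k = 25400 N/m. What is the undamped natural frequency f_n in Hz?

ω_n = √(k/m) = √(25400/580) = √43.79 = 6.618 rad/s.
f_n = ω_n/(2π) = 6.618/6.283 = 1.053 Hz.

1.05 Hz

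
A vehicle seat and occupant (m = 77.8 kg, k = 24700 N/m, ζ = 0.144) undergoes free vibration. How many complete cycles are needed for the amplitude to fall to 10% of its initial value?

3 cycles

Logarithmic decrement δ = 2πζ/√(1 − ζ²) = 2π × 0.1440/√(1 − 0.0207) = 0.9143.
x_n/x₀ = e^(−nδ) ≤ 0.1; take ln: n ≥ ln(1/0.1)/δ = 2.303/0.9143 = 2.518.
So 3 complete cycles are required.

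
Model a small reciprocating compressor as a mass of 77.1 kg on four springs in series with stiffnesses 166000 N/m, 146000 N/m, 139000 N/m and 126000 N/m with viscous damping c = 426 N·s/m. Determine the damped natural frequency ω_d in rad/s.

Series springs: 1/k_eq = 1/166000 + 1/146000 + 1/139000 + 1/126000 = 2.800×10^-5, so k_eq = 35710 N/m.
ω_n = √(k_eq/m) = √(35710/77.1) = 21.52 rad/s.
Critical damping c_c = 2√(k_eq·m) = 2√(35710 × 77.1) = 3319 N·s/m, so ζ = c/c_c = 426/3319 = 0.1284.
ω_d = ω_n√(1 − ζ²) = 21.52 × √(1 − 0.0165) = 21.34 rad/s.

21.3 rad/s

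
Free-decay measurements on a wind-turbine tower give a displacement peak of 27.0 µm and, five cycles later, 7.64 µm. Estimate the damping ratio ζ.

0.0402

Logarithmic decrement δ = (1/n)·ln(x₀/x_n) = (1/5)·ln(27.0/7.64) = (1/5)·ln(3.534) = 0.2525.
ζ = δ/√(4π² + δ²) = 0.2525/√(39.48 + 0.0638) = 0.2525/6.288 = 0.04015.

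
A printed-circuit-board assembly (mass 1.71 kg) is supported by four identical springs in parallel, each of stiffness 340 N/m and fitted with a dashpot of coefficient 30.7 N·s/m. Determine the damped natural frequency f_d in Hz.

Parallel springs add: k_eq = 4 × 340 = 1360 N/m.
ω_n = √(k_eq/m) = √(1360/1.71) = 28.20 rad/s.
Critical damping c_c = 2√(k_eq·m) = 2√(1360 × 1.71) = 96.45 N·s/m, so ζ = c/c_c = 30.7/96.45 = 0.3183.
ω_d = ω_n√(1 − ζ²) = 28.20 × √(1 − 0.101) = 26.73 rad/s.
f_d = ω_d/(2π) = 4.255 Hz.

4.25 Hz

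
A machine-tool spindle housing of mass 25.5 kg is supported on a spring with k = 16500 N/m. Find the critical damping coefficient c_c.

c_c = 2√(k·m) = 2√(16500 × 25.5) = 2 × 648.7 = 1297 N·s/m.

1300 N·s/m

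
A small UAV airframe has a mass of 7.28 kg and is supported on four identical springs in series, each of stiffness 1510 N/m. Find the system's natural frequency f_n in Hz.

Series springs: 1/k_eq = 4/1510, so k_eq = 1510/4 = 377.5 N/m.
ω_n = √(k_eq/m) = √(377.5/7.28) = √51.85 = 7.201 rad/s.
f_n = ω_n/(2π) = 7.201/6.283 = 1.146 Hz.

1.15 Hz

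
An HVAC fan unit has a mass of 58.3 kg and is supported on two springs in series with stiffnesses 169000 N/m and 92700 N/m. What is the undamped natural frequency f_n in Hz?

Series springs: 1/k_eq = 1/169000 + 1/92700 = 1.670×10^-5, so k_eq = 59860 N/m.
ω_n = √(k_eq/m) = √(59860/58.3) = √1027 = 32.04 rad/s.
f_n = ω_n/(2π) = 32.04/6.283 = 5.100 Hz.

5.10 Hz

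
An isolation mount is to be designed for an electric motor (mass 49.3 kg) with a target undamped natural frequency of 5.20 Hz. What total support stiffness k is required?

ω_n = 2πf_n = 2π × 5.20 = 32.67 rad/s.
k = m·ω_n² = 49.3 × 32.67² = 49.3 × 1067 = 52630 N/m.

52600 N/m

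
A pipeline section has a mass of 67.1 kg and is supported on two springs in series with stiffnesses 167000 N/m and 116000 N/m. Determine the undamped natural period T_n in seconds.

0.197 s

Series springs: 1/k_eq = 1/167000 + 1/116000 = 1.461×10^-5, so k_eq = 68450 N/m.
ω_n = √(k_eq/m) = √(68450/67.1) = √1020 = 31.94 rad/s.
T_n = 2π/ω_n = 6.283/31.94 = 0.1967 s.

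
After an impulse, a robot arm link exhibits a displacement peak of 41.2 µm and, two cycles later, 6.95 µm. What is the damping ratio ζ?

Logarithmic decrement δ = (1/n)·ln(x₀/x_n) = (1/2)·ln(41.2/6.95) = (1/2)·ln(5.928) = 0.8898.
ζ = δ/√(4π² + δ²) = 0.8898/√(39.48 + 0.792) = 0.8898/6.346 = 0.1402.

0.140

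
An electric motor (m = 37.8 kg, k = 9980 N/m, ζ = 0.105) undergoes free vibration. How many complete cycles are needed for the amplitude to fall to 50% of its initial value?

2 cycles

Logarithmic decrement δ = 2πζ/√(1 − ζ²) = 2π × 0.1050/√(1 − 0.0110) = 0.6634.
x_n/x₀ = e^(−nδ) ≤ 0.5; take ln: n ≥ ln(1/0.5)/δ = 0.6931/0.6634 = 1.045.
So 2 complete cycles are required.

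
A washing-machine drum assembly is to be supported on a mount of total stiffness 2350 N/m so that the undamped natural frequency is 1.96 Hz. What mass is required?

15.5 kg

ω_n = 2πf_n = 2π × 1.96 = 12.32 rad/s.
m = k/ω_n² = 2350/12.32² = 2350/151.7 = 15.50 kg.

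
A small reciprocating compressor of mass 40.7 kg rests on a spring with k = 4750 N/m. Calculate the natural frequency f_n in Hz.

ω_n = √(k/m) = √(4750/40.7) = √116.7 = 10.80 rad/s.
f_n = ω_n/(2π) = 10.80/6.283 = 1.719 Hz.

1.72 Hz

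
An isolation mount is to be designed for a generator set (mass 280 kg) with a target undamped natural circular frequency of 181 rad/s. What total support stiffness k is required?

k = m·ω_n² = 280 × 181.0² = 280 × 32760 = 9173000 N/m.

9170000 N/m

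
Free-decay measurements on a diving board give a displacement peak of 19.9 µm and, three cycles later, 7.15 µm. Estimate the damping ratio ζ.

Logarithmic decrement δ = (1/n)·ln(x₀/x_n) = (1/3)·ln(19.9/7.15) = (1/3)·ln(2.783) = 0.3412.
ζ = δ/√(4π² + δ²) = 0.3412/√(39.48 + 0.116) = 0.3412/6.292 = 0.05422.

0.0542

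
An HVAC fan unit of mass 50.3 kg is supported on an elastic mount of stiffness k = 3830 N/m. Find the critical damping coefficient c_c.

878 N·s/m

c_c = 2√(k·m) = 2√(3830 × 50.3) = 2 × 438.9 = 877.8 N·s/m.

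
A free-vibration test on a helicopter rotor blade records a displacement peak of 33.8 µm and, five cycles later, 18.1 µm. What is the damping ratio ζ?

0.0199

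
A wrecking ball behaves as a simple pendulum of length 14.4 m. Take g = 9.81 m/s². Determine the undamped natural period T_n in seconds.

For a simple pendulum ω_n = √(g/L) = √(9.81/14.4) = √0.6813 = 0.8254 rad/s.
T_n = 2π/ω_n = 6.283/0.8254 = 7.612 s.

7.61 s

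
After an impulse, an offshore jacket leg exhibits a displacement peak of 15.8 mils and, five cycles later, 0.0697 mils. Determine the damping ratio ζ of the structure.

0.170

Logarithmic decrement δ = (1/n)·ln(x₀/x_n) = (1/5)·ln(15.8/0.0697) = (1/5)·ln(226.7) = 1.085.
ζ = δ/√(4π² + δ²) = 1.085/√(39.48 + 1.18) = 1.085/6.376 = 0.1701.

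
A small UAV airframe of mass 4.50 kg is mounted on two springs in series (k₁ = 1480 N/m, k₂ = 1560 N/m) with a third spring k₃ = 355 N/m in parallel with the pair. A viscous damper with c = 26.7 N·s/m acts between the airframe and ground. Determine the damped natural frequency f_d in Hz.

2.46 Hz

Series pair: k_s = k₁k₂/(k₁+k₂) = (1480)(1560)/(1480 + 1560) = 759.5 N/m. In parallel with k₃: k_eq = 759.5 + 355 = 1114 N/m.
ω_n = √(k_eq/m) = √(1114/4.50) = 15.74 rad/s.
Critical damping c_c = 2√(k_eq·m) = 2√(1114 × 4.50) = 141.6 N·s/m, so ζ = c/c_c = 26.7/141.6 = 0.1885.
ω_d = ω_n√(1 − ζ²) = 15.74 × √(1 − 0.0355) = 15.46 rad/s.
f_d = ω_d/(2π) = 2.460 Hz.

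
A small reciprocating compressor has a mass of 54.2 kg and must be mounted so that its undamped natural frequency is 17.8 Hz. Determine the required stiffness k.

ω_n = 2πf_n = 2π × 17.8 = 111.8 rad/s.
k = m·ω_n² = 54.2 × 111.8² = 54.2 × 12510 = 678000 N/m.

678000 N/m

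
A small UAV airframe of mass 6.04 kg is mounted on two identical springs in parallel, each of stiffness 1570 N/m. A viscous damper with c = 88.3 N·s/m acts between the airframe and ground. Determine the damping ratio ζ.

Parallel springs add: k_eq = 2 × 1570 = 3140 N/m.
ω_n = √(k_eq/m) = √(3140/6.04) = 22.80 rad/s.
Critical damping c_c = 2√(k_eq·m) = 2√(3140 × 6.04) = 275.4 N·s/m, so ζ = c/c_c = 88.3/275.4 = 0.3206.

0.321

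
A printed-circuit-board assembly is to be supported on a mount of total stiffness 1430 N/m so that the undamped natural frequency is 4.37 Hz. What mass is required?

1.90 kg

ω_n = 2πf_n = 2π × 4.37 = 27.46 rad/s.
m = k/ω_n² = 1430/27.46² = 1430/753.9 = 1.897 kg.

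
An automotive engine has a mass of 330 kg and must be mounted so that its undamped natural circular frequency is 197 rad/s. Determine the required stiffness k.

k = m·ω_n² = 330 × 197.0² = 330 × 38810 = 12810000 N/m.

12800000 N/m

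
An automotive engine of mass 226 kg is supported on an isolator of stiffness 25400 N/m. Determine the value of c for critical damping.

c_c = 2√(k·m) = 2√(25400 × 226) = 2 × 2396 = 4792 N·s/m.

4790 N·s/m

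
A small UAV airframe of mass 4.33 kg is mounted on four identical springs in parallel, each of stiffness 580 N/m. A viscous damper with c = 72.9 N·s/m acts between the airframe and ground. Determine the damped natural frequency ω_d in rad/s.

21.6 rad/s

Parallel springs add: k_eq = 4 × 580 = 2320 N/m.
ω_n = √(k_eq/m) = √(2320/4.33) = 23.15 rad/s.
Critical damping c_c = 2√(k_eq·m) = 2√(2320 × 4.33) = 200.5 N·s/m, so ζ = c/c_c = 72.9/200.5 = 0.3637.
ω_d = ω_n√(1 − ζ²) = 23.15 × √(1 − 0.132) = 21.56 rad/s.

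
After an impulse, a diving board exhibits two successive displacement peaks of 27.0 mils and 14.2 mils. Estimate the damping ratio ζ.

Logarithmic decrement δ = (1/n)·ln(x₀/x_n) = (1/1)·ln(27.0/14.2) = (1/1)·ln(1.901) = 0.6426.
ζ = δ/√(4π² + δ²) = 0.6426/√(39.48 + 0.413) = 0.6426/6.316 = 0.1017.

0.102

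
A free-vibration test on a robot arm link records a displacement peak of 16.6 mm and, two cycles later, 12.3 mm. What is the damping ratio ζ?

0.0239

Logarithmic decrement δ = (1/n)·ln(x₀/x_n) = (1/2)·ln(16.6/12.3) = (1/2)·ln(1.350) = 0.1499.
ζ = δ/√(4π² + δ²) = 0.1499/√(39.48 + 0.0225) = 0.1499/6.285 = 0.02385.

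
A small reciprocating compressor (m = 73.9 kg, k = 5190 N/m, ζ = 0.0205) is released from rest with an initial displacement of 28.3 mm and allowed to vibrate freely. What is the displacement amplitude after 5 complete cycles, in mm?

Logarithmic decrement δ = 2πζ/√(1 − ζ²) = 2π × 0.02050/√(1 − 0.000420) = 0.1288.
After n cycles, x_n/x₀ = e^(−nδ), so x_5 = 28.3 × e^(−5 × 0.1288) = 28.3 × 0.5251 = 14.86 mm.

14.9 mm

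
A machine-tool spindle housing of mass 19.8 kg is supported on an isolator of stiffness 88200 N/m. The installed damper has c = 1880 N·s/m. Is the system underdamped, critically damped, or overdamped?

underdamped

c_c = 2√(k·m) = 2643 N·s/m; ζ = c/c_c = 1880/2643 = 0.711.
Since ζ < 1 the system is underdamped.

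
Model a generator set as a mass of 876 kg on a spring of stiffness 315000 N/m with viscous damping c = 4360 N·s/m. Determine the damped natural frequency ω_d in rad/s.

18.8 rad/s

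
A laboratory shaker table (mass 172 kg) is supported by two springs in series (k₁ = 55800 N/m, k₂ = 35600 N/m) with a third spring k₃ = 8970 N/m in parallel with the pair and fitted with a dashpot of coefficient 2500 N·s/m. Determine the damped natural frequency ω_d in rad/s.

Series pair: k_s = k₁k₂/(k₁+k₂) = (55800)(35600)/(55800 + 35600) = 21730 N/m. In parallel with k₃: k_eq = 21730 + 8970 = 30700 N/m.
ω_n = √(k_eq/m) = √(30700/172) = 13.36 rad/s.
Critical damping c_c = 2√(k_eq·m) = 2√(30700 × 172) = 4596 N·s/m, so ζ = c/c_c = 2500/4596 = 0.5439.
ω_d = ω_n√(1 − ζ²) = 13.36 × √(1 − 0.296) = 11.21 rad/s.

11.2 rad/s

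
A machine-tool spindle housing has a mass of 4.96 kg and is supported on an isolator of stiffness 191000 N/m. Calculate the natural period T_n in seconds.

0.0320 s

ω_n = √(k/m) = √(191000/4.96) = √38510 = 196.2 rad/s.
T_n = 2π/ω_n = 6.283/196.2 = 0.03202 s.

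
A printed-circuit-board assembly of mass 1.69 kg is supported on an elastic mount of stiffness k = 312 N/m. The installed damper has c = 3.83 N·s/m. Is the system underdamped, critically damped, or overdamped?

c_c = 2√(k·m) = 45.93 N·s/m; ζ = c/c_c = 3.83/45.93 = 0.0834.
Since ζ < 1 the system is underdamped.

underdamped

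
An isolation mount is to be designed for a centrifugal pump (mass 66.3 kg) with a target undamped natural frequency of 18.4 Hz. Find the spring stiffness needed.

ω_n = 2πf_n = 2π × 18.4 = 115.6 rad/s.
k = m·ω_n² = 66.3 × 115.6² = 66.3 × 13370 = 886200 N/m.

886000 N/m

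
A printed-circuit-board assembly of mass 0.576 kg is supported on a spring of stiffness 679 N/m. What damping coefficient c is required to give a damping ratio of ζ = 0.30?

c_c = 2√(k·m) = 2√(679.0 × 0.576) = 39.55 N·s/m.
c = ζ·c_c = 0.30 × 39.55 = 11.87 N·s/m.

11.9 N·s/m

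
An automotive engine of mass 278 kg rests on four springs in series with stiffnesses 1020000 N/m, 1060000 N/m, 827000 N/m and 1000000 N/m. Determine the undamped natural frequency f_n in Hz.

4.70 Hz

Series springs: 1/k_eq = 1/1020000 + 1/1060000 + 1/827000 + 1/1000000 = 4.133×10^-6, so k_eq = 242000 N/m.
ω_n = √(k_eq/m) = √(242000/278) = √870.3 = 29.50 rad/s.
f_n = ω_n/(2π) = 29.50/6.283 = 4.695 Hz.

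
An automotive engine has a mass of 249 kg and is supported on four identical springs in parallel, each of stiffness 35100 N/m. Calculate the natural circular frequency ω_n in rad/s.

23.7 rad/s

Parallel springs add: k_eq = 4 × 35100 = 140400 N/m.
ω_n = √(k_eq/m) = √(140400/249) = √563.9 = 23.75 rad/s.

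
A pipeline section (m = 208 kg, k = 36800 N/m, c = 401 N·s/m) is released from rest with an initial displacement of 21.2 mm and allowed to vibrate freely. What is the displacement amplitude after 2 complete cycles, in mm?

8.51 mm

ζ = c/(2√(km)) = 401/(2√(36800 × 208)) = 401/5533 = 0.07247.
Logarithmic decrement δ = 2πζ/√(1 − ζ²) = 2π × 0.07247/√(1 − 0.00525) = 0.4565.
After n cycles, x_n/x₀ = e^(−nδ), so x_2 = 21.2 × e^(−2 × 0.4565) = 21.2 × 0.4013 = 8.507 mm.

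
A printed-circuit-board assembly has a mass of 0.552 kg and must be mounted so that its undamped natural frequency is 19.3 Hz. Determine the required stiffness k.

ω_n = 2πf_n = 2π × 19.3 = 121.3 rad/s.
k = m·ω_n² = 0.552 × 121.3² = 0.552 × 14710 = 8117 N/m.

8120 N/m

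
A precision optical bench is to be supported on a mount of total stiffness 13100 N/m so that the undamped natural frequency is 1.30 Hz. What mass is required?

196 kg

ω_n = 2πf_n = 2π × 1.30 = 8.168 rad/s.
m = k/ω_n² = 13100/8.168² = 13100/66.72 = 196.3 kg.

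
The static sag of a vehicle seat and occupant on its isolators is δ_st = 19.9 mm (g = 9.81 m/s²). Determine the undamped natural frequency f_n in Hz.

3.53 Hz

ω_n = √(g/δ_st) = √(9.81/0.0199) = √493.0 = 22.20 rad/s.
f_n = ω_n/(2π) = 22.20/6.283 = 3.534 Hz.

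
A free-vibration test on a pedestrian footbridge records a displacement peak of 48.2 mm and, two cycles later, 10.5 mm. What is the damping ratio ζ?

Logarithmic decrement δ = (1/n)·ln(x₀/x_n) = (1/2)·ln(48.2/10.5) = (1/2)·ln(4.590) = 0.7620.
ζ = δ/√(4π² + δ²) = 0.7620/√(39.48 + 0.581) = 0.7620/6.329 = 0.1204.

0.120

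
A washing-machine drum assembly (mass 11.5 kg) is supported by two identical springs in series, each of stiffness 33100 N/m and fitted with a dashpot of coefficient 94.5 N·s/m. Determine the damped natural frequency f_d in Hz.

Series springs: 1/k_eq = 2/33100, so k_eq = 33100/2 = 16550 N/m.
ω_n = √(k_eq/m) = √(16550/11.5) = 37.94 rad/s.
Critical damping c_c = 2√(k_eq·m) = 2√(16550 × 11.5) = 872.5 N·s/m, so ζ = c/c_c = 94.5/872.5 = 0.1083.
ω_d = ω_n√(1 − ζ²) = 37.94 × √(1 − 0.0117) = 37.71 rad/s.
f_d = ω_d/(2π) = 6.002 Hz.

6.00 Hz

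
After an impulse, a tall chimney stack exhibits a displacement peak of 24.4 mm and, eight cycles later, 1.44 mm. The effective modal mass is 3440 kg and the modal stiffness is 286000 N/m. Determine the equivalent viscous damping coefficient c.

Logarithmic decrement δ = (1/n)·ln(x₀/x_n) = (1/8)·ln(24.4/1.44) = (1/8)·ln(16.94) = 0.3537.
ζ = δ/√(4π² + δ²) = 0.3537/√(39.48 + 0.125) = 0.3537/6.293 = 0.05621.
c = ζ · 2√(km) = 0.05621 × 2√(286000 × 3440) = 0.05621 × 62730 = 3526 N·s/m.

3530 N·s/m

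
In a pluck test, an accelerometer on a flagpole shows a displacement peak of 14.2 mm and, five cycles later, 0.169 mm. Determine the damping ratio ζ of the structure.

0.140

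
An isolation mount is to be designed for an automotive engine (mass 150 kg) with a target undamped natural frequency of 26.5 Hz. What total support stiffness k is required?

4160000 N/m

ω_n = 2πf_n = 2π × 26.5 = 166.5 rad/s.
k = m·ω_n² = 150 × 166.5² = 150 × 27720 = 4159000 N/m.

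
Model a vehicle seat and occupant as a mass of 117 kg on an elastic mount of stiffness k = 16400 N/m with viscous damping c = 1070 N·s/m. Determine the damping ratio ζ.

ω_n = √(k/m) = √(16400/117) = 11.84 rad/s.
Critical damping c_c = 2√(k·m) = 2√(16400 × 117) = 2770 N·s/m, so ζ = c/c_c = 1070/2770 = 0.3862.

0.386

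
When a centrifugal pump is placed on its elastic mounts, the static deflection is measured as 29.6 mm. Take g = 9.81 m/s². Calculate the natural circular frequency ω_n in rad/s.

18.2 rad/s

ω_n = √(g/δ_st) = √(9.81/0.0296) = √331.4 = 18.20 rad/s.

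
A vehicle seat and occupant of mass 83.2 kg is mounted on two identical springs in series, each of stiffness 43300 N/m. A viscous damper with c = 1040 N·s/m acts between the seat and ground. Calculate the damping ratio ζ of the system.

Series springs: 1/k_eq = 2/43300, so k_eq = 43300/2 = 21650 N/m.
ω_n = √(k_eq/m) = √(21650/83.2) = 16.13 rad/s.
Critical damping c_c = 2√(k_eq·m) = 2√(21650 × 83.2) = 2684 N·s/m, so ζ = c/c_c = 1040/2684 = 0.3874.

0.387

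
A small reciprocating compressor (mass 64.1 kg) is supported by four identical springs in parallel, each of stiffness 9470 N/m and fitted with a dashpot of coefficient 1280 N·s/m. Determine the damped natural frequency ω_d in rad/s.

22.2 rad/s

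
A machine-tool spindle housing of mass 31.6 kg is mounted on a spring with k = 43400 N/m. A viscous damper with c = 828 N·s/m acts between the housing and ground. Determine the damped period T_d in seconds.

ω_n = √(k/m) = √(43400/31.6) = 37.06 rad/s.
Critical damping c_c = 2√(k·m) = 2√(43400 × 31.6) = 2342 N·s/m, so ζ = c/c_c = 828/2342 = 0.3535.
ω_d = ω_n√(1 − ζ²) = 37.06 × √(1 − 0.125) = 34.67 rad/s.
T_d = 2π/ω_d = 0.1812 s.

0.181 s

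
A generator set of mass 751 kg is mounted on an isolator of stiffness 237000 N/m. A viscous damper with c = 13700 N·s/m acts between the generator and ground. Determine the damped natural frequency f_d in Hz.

ω_n = √(k/m) = √(237000/751) = 17.76 rad/s.
Critical damping c_c = 2√(k·m) = 2√(237000 × 751) = 26680 N·s/m, so ζ = c/c_c = 13700/26680 = 0.5134.
ω_d = ω_n√(1 − ζ²) = 17.76 × √(1 − 0.264) = 15.24 rad/s.
f_d = ω_d/(2π) = 2.426 Hz.

2.43 Hz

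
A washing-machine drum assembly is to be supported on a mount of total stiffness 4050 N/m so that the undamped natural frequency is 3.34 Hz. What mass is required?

9.20 kg

ω_n = 2πf_n = 2π × 3.34 = 20.99 rad/s.
m = k/ω_n² = 4050/20.99² = 4050/440.4 = 9.196 kg.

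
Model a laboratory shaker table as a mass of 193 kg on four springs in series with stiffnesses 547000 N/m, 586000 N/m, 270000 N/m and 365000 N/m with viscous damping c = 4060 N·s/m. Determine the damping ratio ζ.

0.462

Series springs: 1/k_eq = 1/547000 + 1/586000 + 1/270000 + 1/365000 = 9.978×10^-6, so k_eq = 100200 N/m.
ω_n = √(k_eq/m) = √(100200/193) = 22.79 rad/s.
Critical damping c_c = 2√(k_eq·m) = 2√(100200 × 193) = 8796 N·s/m, so ζ = c/c_c = 4060/8796 = 0.4616.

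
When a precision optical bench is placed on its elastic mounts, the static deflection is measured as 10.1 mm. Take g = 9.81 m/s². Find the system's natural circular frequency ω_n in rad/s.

31.2 rad/s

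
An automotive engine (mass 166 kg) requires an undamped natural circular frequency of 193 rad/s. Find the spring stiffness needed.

k = m·ω_n² = 166 × 193.0² = 166 × 37250 = 6183000 N/m.

6180000 N/m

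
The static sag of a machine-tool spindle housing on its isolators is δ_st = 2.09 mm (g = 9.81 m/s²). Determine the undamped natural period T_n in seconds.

0.0917 s

ω_n = √(g/δ_st) = √(9.81/0.00209) = √4694 = 68.51 rad/s.
T_n = 2π/ω_n = 6.283/68.51 = 0.09171 s.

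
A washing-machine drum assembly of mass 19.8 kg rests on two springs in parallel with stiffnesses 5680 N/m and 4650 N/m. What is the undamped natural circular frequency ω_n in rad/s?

Parallel springs add: k_eq = 5680 + 4650 = 10330 N/m.
ω_n = √(k_eq/m) = √(10330/19.8) = √521.7 = 22.84 rad/s.

22.8 rad/s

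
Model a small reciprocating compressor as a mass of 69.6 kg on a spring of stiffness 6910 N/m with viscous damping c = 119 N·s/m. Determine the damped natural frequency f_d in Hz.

ω_n = √(k/m) = √(6910/69.6) = 9.964 rad/s.
Critical damping c_c = 2√(k·m) = 2√(6910 × 69.6) = 1387 N·s/m, so ζ = c/c_c = 119/1387 = 0.08580.
ω_d = ω_n√(1 − ζ²) = 9.964 × √(1 − 0.00736) = 9.927 rad/s.
f_d = ω_d/(2π) = 1.580 Hz.

1.58 Hz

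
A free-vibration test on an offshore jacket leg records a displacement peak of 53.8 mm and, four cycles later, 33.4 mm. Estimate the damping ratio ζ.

0.0190

Logarithmic decrement δ = (1/n)·ln(x₀/x_n) = (1/4)·ln(53.8/33.4) = (1/4)·ln(1.611) = 0.1192.
ζ = δ/√(4π² + δ²) = 0.1192/√(39.48 + 0.0142) = 0.1192/6.284 = 0.01896.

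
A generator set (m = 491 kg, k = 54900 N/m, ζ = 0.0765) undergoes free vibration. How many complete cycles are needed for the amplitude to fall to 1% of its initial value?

Logarithmic decrement δ = 2πζ/√(1 − ζ²) = 2π × 0.07650/√(1 − 0.00585) = 0.4821.
x_n/x₀ = e^(−nδ) ≤ 0.01; take ln: n ≥ ln(1/0.01)/δ = 4.605/0.4821 = 9.553.
So 10 complete cycles are required.

10 cycles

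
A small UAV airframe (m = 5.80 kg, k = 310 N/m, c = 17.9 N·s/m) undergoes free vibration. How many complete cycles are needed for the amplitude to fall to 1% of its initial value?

4 cycles

ζ = c/(2√(km)) = 17.9/(2√(310 × 5.80)) = 17.9/84.81 = 0.2111.
Logarithmic decrement δ = 2πζ/√(1 − ζ²) = 2π × 0.2111/√(1 − 0.0446) = 1.357.
x_n/x₀ = e^(−nδ) ≤ 0.01; take ln: n ≥ ln(1/0.01)/δ = 4.605/1.357 = 3.394.
So 4 complete cycles are required.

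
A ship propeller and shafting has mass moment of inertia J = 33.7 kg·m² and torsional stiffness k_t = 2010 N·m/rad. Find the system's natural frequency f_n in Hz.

ω_n = √(k_t/J) = √(2010/33.7) = √59.64 = 7.723 rad/s.
f_n = ω_n/(2π) = 7.723/6.283 = 1.229 Hz.

1.23 Hz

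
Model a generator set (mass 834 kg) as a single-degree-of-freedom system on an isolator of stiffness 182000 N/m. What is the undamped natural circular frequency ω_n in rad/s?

14.8 rad/s

ω_n = √(k/m) = √(182000/834) = √218.2 = 14.77 rad/s.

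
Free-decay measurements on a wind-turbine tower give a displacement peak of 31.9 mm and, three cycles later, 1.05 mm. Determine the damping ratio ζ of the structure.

0.178

Logarithmic decrement δ = (1/n)·ln(x₀/x_n) = (1/3)·ln(31.9/1.05) = (1/3)·ln(30.38) = 1.138.
ζ = δ/√(4π² + δ²) = 1.138/√(39.48 + 1.29) = 1.138/6.385 = 0.1782.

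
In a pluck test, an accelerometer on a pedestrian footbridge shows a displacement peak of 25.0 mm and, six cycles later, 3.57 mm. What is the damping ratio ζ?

Logarithmic decrement δ = (1/n)·ln(x₀/x_n) = (1/6)·ln(25.0/3.57) = (1/6)·ln(7.003) = 0.3244.
ζ = δ/√(4π² + δ²) = 0.3244/√(39.48 + 0.105) = 0.3244/6.292 = 0.05156.

0.0516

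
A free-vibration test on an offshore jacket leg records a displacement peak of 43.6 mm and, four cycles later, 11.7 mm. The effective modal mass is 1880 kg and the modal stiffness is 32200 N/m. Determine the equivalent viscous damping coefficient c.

813 N·s/m

Logarithmic decrement δ = (1/n)·ln(x₀/x_n) = (1/4)·ln(43.6/11.7) = (1/4)·ln(3.726) = 0.3289.
ζ = δ/√(4π² + δ²) = 0.3289/√(39.48 + 0.108) = 0.3289/6.292 = 0.05227.
c = ζ · 2√(km) = 0.05227 × 2√(32200 × 1880) = 0.05227 × 15560 = 813.4 N·s/m.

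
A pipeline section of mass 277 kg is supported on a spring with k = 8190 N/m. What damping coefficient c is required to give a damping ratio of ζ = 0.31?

c_c = 2√(k·m) = 2√(8190 × 277) = 3012 N·s/m.
c = ζ·c_c = 0.31 × 3012 = 933.8 N·s/m.

934 N·s/m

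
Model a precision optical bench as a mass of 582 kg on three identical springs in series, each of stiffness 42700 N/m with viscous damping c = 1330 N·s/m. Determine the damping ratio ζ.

0.231

Series springs: 1/k_eq = 3/42700, so k_eq = 42700/3 = 14230 N/m.
ω_n = √(k_eq/m) = √(14230/582) = 4.945 rad/s.
Critical damping c_c = 2√(k_eq·m) = 2√(14230 × 582) = 5756 N·s/m, so ζ = c/c_c = 1330/5756 = 0.2311.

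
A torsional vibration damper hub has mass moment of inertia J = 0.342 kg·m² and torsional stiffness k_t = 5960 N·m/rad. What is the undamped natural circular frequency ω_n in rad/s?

132 rad/s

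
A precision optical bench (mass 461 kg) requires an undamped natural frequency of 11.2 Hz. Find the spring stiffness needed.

2280000 N/m

ω_n = 2πf_n = 2π × 11.2 = 70.37 rad/s.
k = m·ω_n² = 461 × 70.37² = 461 × 4952 = 2283000 N/m.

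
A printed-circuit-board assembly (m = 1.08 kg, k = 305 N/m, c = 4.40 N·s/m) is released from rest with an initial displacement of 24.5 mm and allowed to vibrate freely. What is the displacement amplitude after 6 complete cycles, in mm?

ζ = c/(2√(km)) = 4.40/(2√(305 × 1.08)) = 4.40/36.30 = 0.1212.
Logarithmic decrement δ = 2πζ/√(1 − ζ²) = 2π × 0.1212/√(1 − 0.0147) = 0.7673.
After n cycles, x_n/x₀ = e^(−nδ), so x_6 = 24.5 × e^(−6 × 0.7673) = 24.5 × 0.01001 = 0.2454 mm.

0.245 mm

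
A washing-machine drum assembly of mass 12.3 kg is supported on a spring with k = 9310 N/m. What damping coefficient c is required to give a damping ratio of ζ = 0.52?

352 N·s/m

c_c = 2√(k·m) = 2√(9310 × 12.3) = 676.8 N·s/m.
c = ζ·c_c = 0.52 × 676.8 = 351.9 N·s/m.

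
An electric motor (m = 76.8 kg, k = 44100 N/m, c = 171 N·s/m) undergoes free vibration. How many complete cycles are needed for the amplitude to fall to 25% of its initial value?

5 cycles

ζ = c/(2√(km)) = 171/(2√(44100 × 76.8)) = 171/3681 = 0.04646.
Logarithmic decrement δ = 2πζ/√(1 − ζ²) = 2π × 0.04646/√(1 − 0.00216) = 0.2922.
x_n/x₀ = e^(−nδ) ≤ 0.25; take ln: n ≥ ln(1/0.25)/δ = 1.386/0.2922 = 4.744.
So 5 complete cycles are required.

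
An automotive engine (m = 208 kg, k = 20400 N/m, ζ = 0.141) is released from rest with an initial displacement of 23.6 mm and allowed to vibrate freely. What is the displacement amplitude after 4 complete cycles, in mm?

0.658 mm

Logarithmic decrement δ = 2πζ/√(1 − ζ²) = 2π × 0.1410/√(1 − 0.0199) = 0.8949.
After n cycles, x_n/x₀ = e^(−nδ), so x_4 = 23.6 × e^(−4 × 0.8949) = 23.6 × 0.02789 = 0.6582 mm.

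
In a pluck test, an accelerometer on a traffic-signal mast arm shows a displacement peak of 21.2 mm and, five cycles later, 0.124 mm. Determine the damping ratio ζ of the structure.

Logarithmic decrement δ = (1/n)·ln(x₀/x_n) = (1/5)·ln(21.2/0.124) = (1/5)·ln(171.0) = 1.028.
ζ = δ/√(4π² + δ²) = 1.028/√(39.48 + 1.06) = 1.028/6.367 = 0.1615.

0.162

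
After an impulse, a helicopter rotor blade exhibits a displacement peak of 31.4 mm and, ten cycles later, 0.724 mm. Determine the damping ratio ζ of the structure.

0.0599

Logarithmic decrement δ = (1/n)·ln(x₀/x_n) = (1/10)·ln(31.4/0.724) = (1/10)·ln(43.37) = 0.3770.
ζ = δ/√(4π² + δ²) = 0.3770/√(39.48 + 0.142) = 0.3770/6.294 = 0.05989.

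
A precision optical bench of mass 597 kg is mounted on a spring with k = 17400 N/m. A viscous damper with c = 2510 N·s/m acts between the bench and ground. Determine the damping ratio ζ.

0.389

ω_n = √(k/m) = √(17400/597) = 5.399 rad/s.
Critical damping c_c = 2√(k·m) = 2√(17400 × 597) = 6446 N·s/m, so ζ = c/c_c = 2510/6446 = 0.3894.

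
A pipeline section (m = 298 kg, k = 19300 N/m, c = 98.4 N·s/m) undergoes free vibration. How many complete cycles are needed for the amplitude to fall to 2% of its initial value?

31 cycles

ζ = c/(2√(km)) = 98.4/(2√(19300 × 298)) = 98.4/4796 = 0.02052.
Logarithmic decrement δ = 2πζ/√(1 − ζ²) = 2π × 0.02052/√(1 − 0.000421) = 0.1289.
x_n/x₀ = e^(−nδ) ≤ 0.02; take ln: n ≥ ln(1/0.02)/δ = 3.912/0.1289 = 30.34.
So 31 complete cycles are required.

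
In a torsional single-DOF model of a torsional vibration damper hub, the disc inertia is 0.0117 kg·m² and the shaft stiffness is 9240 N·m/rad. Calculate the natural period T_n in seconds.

ω_n = √(k_t/J) = √(9240/0.0117) = √789700 = 888.7 rad/s.
T_n = 2π/ω_n = 6.283/888.7 = 0.007070 s.

0.00707 s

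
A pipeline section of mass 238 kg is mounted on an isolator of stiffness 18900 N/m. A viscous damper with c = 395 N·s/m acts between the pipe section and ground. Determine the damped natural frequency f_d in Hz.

ω_n = √(k/m) = √(18900/238) = 8.911 rad/s.
Critical damping c_c = 2√(k·m) = 2√(18900 × 238) = 4242 N·s/m, so ζ = c/c_c = 395/4242 = 0.09312.
ω_d = ω_n√(1 − ζ²) = 8.911 × √(1 − 0.00867) = 8.873 rad/s.
f_d = ω_d/(2π) = 1.412 Hz.

1.41 Hz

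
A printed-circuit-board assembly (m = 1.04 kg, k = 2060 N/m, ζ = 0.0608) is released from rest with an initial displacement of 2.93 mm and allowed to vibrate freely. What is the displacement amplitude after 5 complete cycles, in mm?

Logarithmic decrement δ = 2πζ/√(1 − ζ²) = 2π × 0.06080/√(1 − 0.00370) = 0.3827.
After n cycles, x_n/x₀ = e^(−nδ), so x_5 = 2.93 × e^(−5 × 0.3827) = 2.93 × 0.1475 = 0.4323 mm.

0.432 mm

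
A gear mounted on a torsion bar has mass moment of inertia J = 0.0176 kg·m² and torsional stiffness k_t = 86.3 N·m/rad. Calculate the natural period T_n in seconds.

0.0897 s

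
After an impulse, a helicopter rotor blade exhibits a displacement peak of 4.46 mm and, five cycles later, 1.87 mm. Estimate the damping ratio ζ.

0.0277

Logarithmic decrement δ = (1/n)·ln(x₀/x_n) = (1/5)·ln(4.46/1.87) = (1/5)·ln(2.385) = 0.1738.
ζ = δ/√(4π² + δ²) = 0.1738/√(39.48 + 0.0302) = 0.1738/6.286 = 0.02766.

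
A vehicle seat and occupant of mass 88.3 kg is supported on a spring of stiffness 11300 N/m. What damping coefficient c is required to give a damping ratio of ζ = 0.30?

599 N·s/m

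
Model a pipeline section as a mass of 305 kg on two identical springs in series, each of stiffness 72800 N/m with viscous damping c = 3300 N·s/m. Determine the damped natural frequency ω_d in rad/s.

Series springs: 1/k_eq = 2/72800, so k_eq = 72800/2 = 36400 N/m.
ω_n = √(k_eq/m) = √(36400/305) = 10.92 rad/s.
Critical damping c_c = 2√(k_eq·m) = 2√(36400 × 305) = 6664 N·s/m, so ζ = c/c_c = 3300/6664 = 0.4952.
ω_d = ω_n√(1 − ζ²) = 10.92 × √(1 − 0.245) = 9.491 rad/s.

9.49 rad/s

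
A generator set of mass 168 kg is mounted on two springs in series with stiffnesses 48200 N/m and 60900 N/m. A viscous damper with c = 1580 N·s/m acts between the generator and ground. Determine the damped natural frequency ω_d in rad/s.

Series springs: 1/k_eq = 1/48200 + 1/60900 = 3.717×10^-5, so k_eq = 26910 N/m.
ω_n = √(k_eq/m) = √(26910/168) = 12.66 rad/s.
Critical damping c_c = 2√(k_eq·m) = 2√(26910 × 168) = 4252 N·s/m, so ζ = c/c_c = 1580/4252 = 0.3716.
ω_d = ω_n√(1 − ζ²) = 12.66 × √(1 − 0.138) = 11.75 rad/s.

11.7 rad/s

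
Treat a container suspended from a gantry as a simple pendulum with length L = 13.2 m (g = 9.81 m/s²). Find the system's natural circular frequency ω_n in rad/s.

0.862 rad/s

For a simple pendulum ω_n = √(g/L) = √(9.81/13.2) = √0.7432 = 0.8621 rad/s.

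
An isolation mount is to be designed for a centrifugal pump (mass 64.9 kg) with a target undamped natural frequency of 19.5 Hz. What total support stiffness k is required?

974000 N/m

ω_n = 2πf_n = 2π × 19.5 = 122.5 rad/s.
k = m·ω_n² = 64.9 × 122.5² = 64.9 × 15010 = 974300 N/m.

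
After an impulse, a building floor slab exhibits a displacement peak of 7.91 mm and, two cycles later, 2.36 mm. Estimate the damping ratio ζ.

Logarithmic decrement δ = (1/n)·ln(x₀/x_n) = (1/2)·ln(7.91/2.36) = (1/2)·ln(3.352) = 0.6047.
ζ = δ/√(4π² + δ²) = 0.6047/√(39.48 + 0.366) = 0.6047/6.312 = 0.09580.

0.0958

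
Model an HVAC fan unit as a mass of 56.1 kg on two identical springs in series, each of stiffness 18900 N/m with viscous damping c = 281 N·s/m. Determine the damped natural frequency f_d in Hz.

Series springs: 1/k_eq = 2/18900, so k_eq = 18900/2 = 9450 N/m.
ω_n = √(k_eq/m) = √(9450/56.1) = 12.98 rad/s.
Critical damping c_c = 2√(k_eq·m) = 2√(9450 × 56.1) = 1456 N·s/m, so ζ = c/c_c = 281/1456 = 0.1930.
ω_d = ω_n√(1 − ζ²) = 12.98 × √(1 − 0.0372) = 12.73 rad/s.
f_d = ω_d/(2π) = 2.027 Hz.

2.03 Hz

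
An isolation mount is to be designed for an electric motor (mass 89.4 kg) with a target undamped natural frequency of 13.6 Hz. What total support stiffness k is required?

ω_n = 2πf_n = 2π × 13.6 = 85.45 rad/s.
k = m·ω_n² = 89.4 × 85.45² = 89.4 × 7302 = 652800 N/m.

653000 N/m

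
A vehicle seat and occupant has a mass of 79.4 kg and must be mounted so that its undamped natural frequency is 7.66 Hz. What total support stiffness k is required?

ω_n = 2πf_n = 2π × 7.66 = 48.13 rad/s.
k = m·ω_n² = 79.4 × 48.13² = 79.4 × 2316 = 183900 N/m.

184000 N/m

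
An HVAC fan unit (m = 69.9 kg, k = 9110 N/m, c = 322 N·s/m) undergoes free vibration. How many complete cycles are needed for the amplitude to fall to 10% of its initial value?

2 cycles

ζ = c/(2√(km)) = 322/(2√(9110 × 69.9)) = 322/1596 = 0.2018.
Logarithmic decrement δ = 2πζ/√(1 − ζ²) = 2π × 0.2018/√(1 − 0.0407) = 1.294.
x_n/x₀ = e^(−nδ) ≤ 0.1; take ln: n ≥ ln(1/0.1)/δ = 2.303/1.294 = 1.779.
So 2 complete cycles are required.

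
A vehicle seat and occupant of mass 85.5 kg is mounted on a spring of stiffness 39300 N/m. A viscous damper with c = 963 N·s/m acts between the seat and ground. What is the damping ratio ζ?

ω_n = √(k/m) = √(39300/85.5) = 21.44 rad/s.
Critical damping c_c = 2√(k·m) = 2√(39300 × 85.5) = 3666 N·s/m, so ζ = c/c_c = 963/3666 = 0.2627.

0.263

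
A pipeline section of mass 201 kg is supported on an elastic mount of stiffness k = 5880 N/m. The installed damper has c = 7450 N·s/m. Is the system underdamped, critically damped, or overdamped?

overdamped

c_c = 2√(k·m) = 2174 N·s/m; ζ = c/c_c = 7450/2174 = 3.43.
Since ζ > 1 the system is overdamped.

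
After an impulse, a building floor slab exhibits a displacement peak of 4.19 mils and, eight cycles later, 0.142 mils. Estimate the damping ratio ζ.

0.0672

Logarithmic decrement δ = (1/n)·ln(x₀/x_n) = (1/8)·ln(4.19/0.142) = (1/8)·ln(29.51) = 0.4231.
ζ = δ/√(4π² + δ²) = 0.4231/√(39.48 + 0.179) = 0.4231/6.297 = 0.06718.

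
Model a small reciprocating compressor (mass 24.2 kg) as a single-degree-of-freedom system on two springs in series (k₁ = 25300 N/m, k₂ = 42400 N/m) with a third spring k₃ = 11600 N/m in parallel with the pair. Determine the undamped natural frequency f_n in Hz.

Series pair: k_s = k₁k₂/(k₁+k₂) = (25300)(42400)/(25300 + 42400) = 15850 N/m. In parallel with k₃: k_eq = 15850 + 11600 = 27450 N/m.
ω_n = √(k_eq/m) = √(27450/24.2) = √1134 = 33.68 rad/s.
f_n = ω_n/(2π) = 33.68/6.283 = 5.360 Hz.

5.36 Hz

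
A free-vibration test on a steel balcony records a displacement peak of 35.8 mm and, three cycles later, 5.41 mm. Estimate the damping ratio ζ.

0.0998

Logarithmic decrement δ = (1/n)·ln(x₀/x_n) = (1/3)·ln(35.8/5.41) = (1/3)·ln(6.617) = 0.6299.
ζ = δ/√(4π² + δ²) = 0.6299/√(39.48 + 0.397) = 0.6299/6.315 = 0.09975.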